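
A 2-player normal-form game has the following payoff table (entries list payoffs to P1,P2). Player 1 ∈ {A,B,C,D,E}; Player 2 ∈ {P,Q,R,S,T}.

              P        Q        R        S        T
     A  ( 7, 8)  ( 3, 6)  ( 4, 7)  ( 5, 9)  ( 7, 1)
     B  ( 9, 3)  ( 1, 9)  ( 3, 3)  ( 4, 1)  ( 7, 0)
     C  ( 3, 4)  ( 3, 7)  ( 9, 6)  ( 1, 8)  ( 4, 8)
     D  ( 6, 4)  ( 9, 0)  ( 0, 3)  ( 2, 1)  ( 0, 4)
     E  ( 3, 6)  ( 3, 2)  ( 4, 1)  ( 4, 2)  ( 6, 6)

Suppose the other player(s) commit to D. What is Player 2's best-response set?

P2 best: {P,T}

u_2(P vs D) = 4
u_2(Q vs D) = 0
u_2(R vs D) = 3
u_2(S vs D) = 1
u_2(T vs D) = 4
max payoff 4 at {P,T}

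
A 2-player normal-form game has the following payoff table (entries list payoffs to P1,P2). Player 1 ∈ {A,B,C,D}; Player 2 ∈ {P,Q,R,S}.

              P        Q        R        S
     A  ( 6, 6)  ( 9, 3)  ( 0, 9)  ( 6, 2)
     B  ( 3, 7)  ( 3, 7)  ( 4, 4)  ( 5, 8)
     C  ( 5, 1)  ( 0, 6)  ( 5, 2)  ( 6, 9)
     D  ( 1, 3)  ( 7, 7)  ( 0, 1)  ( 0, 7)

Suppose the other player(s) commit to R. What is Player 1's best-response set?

u_1(A vs R) = 0
u_1(B vs R) = 4
u_1(C vs R) = 5
u_1(D vs R) = 0
max payoff 5 at {C}

P1 best: {C}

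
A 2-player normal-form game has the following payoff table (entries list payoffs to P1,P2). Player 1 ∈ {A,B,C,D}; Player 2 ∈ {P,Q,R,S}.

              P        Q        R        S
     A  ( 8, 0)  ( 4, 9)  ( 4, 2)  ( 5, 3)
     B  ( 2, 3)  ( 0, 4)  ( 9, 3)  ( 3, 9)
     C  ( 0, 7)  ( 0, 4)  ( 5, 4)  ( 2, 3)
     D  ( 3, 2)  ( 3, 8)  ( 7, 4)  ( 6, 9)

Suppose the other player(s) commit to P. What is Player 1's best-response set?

BR_1 = {A}

u_1(A vs P) = 8
u_1(B vs P) = 2
u_1(C vs P) = 0
u_1(D vs P) = 3
max payoff 8 at {A}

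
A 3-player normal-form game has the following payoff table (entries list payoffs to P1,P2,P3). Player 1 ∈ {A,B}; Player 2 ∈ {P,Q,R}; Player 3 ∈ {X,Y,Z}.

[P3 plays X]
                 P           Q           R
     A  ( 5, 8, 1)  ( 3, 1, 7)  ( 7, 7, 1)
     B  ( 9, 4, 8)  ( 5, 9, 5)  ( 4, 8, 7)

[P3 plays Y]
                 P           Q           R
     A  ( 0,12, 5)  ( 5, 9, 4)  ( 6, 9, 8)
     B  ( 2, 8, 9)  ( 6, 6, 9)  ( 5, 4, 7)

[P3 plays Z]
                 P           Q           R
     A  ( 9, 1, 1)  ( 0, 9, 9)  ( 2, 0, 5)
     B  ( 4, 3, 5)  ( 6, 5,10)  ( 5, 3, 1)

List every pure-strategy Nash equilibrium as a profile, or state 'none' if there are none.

(A,P,X): not NE [P1→B gives 9>5; P3→Y gives 5>1]
(A,P,Y): not NE [P1→B gives 2>0]
(A,P,Z): not NE [P2→Q gives 9>1; P3→Y gives 5>1]
(A,Q,X): not NE [P1→B gives 5>3; P2→P gives 8>1; P3→Z gives 9>7]
(A,Q,Y): not NE [P1→B gives 6>5; P2→P gives 12>9; P3→Z gives 9>4]
(A,Q,Z): not NE [P1→B gives 6>0]
(A,R,X): not NE [P2→P gives 8>7; P3→Y gives 8>1]
(A,R,Y): not NE [P2→P gives 12>9]
(A,R,Z): not NE [P1→B gives 5>2; P2→Q gives 9>0; P3→Y gives 8>5]
(B,P,X): not NE [P2→Q gives 9>4; P3→Y gives 9>8]
(B,P,Y): NE
(B,P,Z): not NE [P1→A gives 9>4; P2→Q gives 5>3; P3→Y gives 9>5]
(B,Q,X): not NE [P3→Z gives 10>5]
(B,Q,Y): not NE [P2→P gives 8>6; P3→Z gives 10>9]
(B,Q,Z): NE
(B,R,X): not NE [P1→A gives 7>4; P2→Q gives 9>8]
(B,R,Y): not NE [P1→A gives 6>5; P2→P gives 8>4]
(B,R,Z): not NE [P2→Q gives 5>3; P3→Y gives 7>1]

Nash profiles: (B,P,Y), (B,Q,Z)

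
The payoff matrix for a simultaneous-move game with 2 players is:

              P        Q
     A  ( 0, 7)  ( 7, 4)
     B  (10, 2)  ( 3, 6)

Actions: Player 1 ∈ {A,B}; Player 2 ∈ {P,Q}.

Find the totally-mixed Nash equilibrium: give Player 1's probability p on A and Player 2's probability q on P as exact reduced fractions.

(p,q) = (4/7, 2/7)

P1 indiff ⇒ q·0+(1-q)·7 = q·10+(1-q)·3 ⇒ q(-10) = (1-q)(-4) ⇒ q = 2/7
P2 indiff ⇒ p·7+(1-p)·2 = p·4+(1-p)·6 ⇒ p(3) = (1-p)(4) ⇒ p = 4/7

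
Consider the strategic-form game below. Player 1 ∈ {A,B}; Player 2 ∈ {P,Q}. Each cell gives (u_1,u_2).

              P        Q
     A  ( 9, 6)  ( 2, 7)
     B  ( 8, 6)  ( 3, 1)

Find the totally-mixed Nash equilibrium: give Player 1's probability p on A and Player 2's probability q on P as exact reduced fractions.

P1 mixes 5/6 on A; P2 mixes 1/2 on P

P1 indiff ⇒ q·9+(1-q)·2 = q·8+(1-q)·3 ⇒ q(1) = (1-q)(1) ⇒ q = 1/2
P2 indiff ⇒ p·6+(1-p)·6 = p·7+(1-p)·1 ⇒ p(-1) = (1-p)(-5) ⇒ p = 5/6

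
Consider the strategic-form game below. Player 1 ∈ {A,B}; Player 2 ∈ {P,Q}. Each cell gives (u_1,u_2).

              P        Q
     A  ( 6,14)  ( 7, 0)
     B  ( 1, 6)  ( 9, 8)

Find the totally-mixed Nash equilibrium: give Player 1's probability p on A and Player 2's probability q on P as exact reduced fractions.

P1 indiff ⇒ q·6+(1-q)·7 = q·1+(1-q)·9 ⇒ q(5) = (1-q)(2) ⇒ q = 2/7
P2 indiff ⇒ p·14+(1-p)·6 = p·0+(1-p)·8 ⇒ p(14) = (1-p)(2) ⇒ p = 1/8

(p,q) = (1/8, 2/7)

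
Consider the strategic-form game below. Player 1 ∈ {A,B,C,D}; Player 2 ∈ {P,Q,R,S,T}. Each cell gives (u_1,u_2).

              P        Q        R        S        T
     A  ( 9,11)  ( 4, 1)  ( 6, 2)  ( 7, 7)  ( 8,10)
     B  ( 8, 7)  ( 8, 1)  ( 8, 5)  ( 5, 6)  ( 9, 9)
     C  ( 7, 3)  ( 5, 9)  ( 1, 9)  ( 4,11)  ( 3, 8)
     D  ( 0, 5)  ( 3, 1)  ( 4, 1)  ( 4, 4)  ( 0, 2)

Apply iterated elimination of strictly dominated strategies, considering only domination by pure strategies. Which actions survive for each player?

IESDS → P1:{A,B} P2:{P,T}

P1 drop C (B beats it: P:8>7 Q:8>5 R:8>1 S:5>4 T:9>3)
P1 drop D (A beats it: P:9>0 Q:4>3 R:6>4 S:7>4 T:8>0)
P2 drop Q (P beats it: A:11>1 B:7>1)
P2 drop R (P beats it: A:11>2 B:7>5)
P2 drop S (P beats it: A:11>7 B:7>6)
P1→{A,B} P2→{P,T}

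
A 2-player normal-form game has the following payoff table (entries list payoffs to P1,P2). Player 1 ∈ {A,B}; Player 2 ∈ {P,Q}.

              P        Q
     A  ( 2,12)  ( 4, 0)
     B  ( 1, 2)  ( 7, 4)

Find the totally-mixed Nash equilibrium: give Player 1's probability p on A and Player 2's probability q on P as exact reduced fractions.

P1 indiff ⇒ q·2+(1-q)·4 = q·1+(1-q)·7 ⇒ q(1) = (1-q)(3) ⇒ q = 3/4
P2 indiff ⇒ p·12+(1-p)·2 = p·0+(1-p)·4 ⇒ p(12) = (1-p)(2) ⇒ p = 1/7

P1 mixes 1/7 on A; P2 mixes 3/4 on P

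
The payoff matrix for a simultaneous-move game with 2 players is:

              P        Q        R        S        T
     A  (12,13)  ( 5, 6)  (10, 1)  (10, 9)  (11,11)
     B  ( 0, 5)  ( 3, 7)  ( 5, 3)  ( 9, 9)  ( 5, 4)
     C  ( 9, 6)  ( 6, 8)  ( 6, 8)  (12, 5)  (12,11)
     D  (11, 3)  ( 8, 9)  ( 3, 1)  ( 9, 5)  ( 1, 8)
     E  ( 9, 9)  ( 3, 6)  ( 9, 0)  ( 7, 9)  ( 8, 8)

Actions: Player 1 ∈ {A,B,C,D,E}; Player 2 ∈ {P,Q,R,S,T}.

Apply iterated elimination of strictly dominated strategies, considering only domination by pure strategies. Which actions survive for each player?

P1 drop B (A beats it: P:12>0 Q:5>3 R:10>5 S:10>9 T:11>5)
P1 drop E (A beats it: P:12>9 Q:5>3 R:10>9 S:10>7 T:11>8)
P2 drop R (T beats it: A:11>1 C:11>8 D:8>1)
P2 drop S (T beats it: A:11>9 C:11>5 D:8>5)
P1→{A,C,D} P2→{P,Q,T}

Survivors P1:{A,C,D} P2:{P,Q,T}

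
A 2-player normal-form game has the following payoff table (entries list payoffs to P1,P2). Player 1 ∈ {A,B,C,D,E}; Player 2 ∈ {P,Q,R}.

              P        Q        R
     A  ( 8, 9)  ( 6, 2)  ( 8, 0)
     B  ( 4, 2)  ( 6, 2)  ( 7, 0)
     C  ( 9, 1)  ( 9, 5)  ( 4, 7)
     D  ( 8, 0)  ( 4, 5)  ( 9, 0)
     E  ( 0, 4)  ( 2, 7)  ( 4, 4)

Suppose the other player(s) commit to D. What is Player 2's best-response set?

u_2(P vs D) = 0
u_2(Q vs D) = 5
u_2(R vs D) = 0
max payoff 5 at {Q}

argmax u_2 = {Q}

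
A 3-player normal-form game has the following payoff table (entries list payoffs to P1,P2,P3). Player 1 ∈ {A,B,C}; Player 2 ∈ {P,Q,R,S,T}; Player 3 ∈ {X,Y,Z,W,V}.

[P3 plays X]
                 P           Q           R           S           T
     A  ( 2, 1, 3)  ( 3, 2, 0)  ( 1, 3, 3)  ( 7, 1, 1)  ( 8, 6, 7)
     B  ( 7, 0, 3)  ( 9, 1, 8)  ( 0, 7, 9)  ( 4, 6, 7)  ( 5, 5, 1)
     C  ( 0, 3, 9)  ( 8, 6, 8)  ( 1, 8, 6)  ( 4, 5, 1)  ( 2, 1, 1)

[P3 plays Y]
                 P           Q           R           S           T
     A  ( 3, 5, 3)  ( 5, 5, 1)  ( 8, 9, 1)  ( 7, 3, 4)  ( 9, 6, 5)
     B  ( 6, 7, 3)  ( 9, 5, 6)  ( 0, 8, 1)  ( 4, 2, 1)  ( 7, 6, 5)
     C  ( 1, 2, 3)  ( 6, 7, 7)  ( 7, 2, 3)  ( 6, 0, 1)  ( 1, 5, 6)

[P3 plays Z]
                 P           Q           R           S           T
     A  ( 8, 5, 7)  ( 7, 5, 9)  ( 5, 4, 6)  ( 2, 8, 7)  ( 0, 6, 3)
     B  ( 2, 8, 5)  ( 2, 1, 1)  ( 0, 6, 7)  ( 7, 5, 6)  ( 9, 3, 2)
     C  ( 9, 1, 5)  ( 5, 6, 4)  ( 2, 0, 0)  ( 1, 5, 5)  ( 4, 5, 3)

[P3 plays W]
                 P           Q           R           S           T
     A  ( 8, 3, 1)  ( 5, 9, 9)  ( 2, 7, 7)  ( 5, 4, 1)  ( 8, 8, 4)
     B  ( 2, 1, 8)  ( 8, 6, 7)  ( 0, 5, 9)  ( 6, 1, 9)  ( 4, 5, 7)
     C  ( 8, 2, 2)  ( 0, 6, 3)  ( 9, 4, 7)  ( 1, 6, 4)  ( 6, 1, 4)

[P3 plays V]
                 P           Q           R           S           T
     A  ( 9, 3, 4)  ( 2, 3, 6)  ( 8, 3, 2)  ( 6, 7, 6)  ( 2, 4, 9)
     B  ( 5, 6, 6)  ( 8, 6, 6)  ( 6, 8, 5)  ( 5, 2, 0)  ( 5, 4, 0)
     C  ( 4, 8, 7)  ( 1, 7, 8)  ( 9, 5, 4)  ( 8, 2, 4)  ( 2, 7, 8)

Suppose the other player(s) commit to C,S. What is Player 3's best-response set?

argmax u_3 = {Z}

u_3(X vs C,S) = 1
u_3(Y vs C,S) = 1
u_3(Z vs C,S) = 5
u_3(W vs C,S) = 4
u_3(V vs C,S) = 4
max payoff 5 at {Z}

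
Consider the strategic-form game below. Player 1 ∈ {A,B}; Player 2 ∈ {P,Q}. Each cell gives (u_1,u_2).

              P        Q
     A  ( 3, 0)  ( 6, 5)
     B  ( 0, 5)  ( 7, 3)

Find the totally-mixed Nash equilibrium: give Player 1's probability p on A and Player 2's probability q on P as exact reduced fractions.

P1 indiff ⇒ q·3+(1-q)·6 = q·0+(1-q)·7 ⇒ q(3) = (1-q)(1) ⇒ q = 1/4
P2 indiff ⇒ p·0+(1-p)·5 = p·5+(1-p)·3 ⇒ p(-5) = (1-p)(-2) ⇒ p = 2/7

p=2/7, q=1/4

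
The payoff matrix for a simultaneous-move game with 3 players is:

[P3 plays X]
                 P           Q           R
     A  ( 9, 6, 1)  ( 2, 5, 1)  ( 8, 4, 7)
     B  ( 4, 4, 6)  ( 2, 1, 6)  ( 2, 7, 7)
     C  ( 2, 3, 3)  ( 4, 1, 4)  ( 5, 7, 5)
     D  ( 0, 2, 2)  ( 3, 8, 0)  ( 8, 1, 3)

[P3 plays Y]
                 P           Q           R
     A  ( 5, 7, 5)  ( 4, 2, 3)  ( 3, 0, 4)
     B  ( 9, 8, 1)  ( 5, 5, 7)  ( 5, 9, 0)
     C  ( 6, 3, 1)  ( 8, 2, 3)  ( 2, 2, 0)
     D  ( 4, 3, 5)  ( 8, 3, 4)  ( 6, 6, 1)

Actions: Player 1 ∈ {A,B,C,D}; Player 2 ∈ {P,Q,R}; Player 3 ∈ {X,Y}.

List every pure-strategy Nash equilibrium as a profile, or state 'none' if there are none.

PSNE: ∅

(A,P,X): not NE [P3→Y gives 5>1]
(A,P,Y): not NE [P1→B gives 9>5]
(A,Q,X): not NE [P1→C gives 4>2; P2→P gives 6>5; P3→Y gives 3>1]
(A,Q,Y): not NE [P1→D gives 8>4; P2→P gives 7>2]
(A,R,X): not NE [P2→P gives 6>4]
(A,R,Y): not NE [P1→D gives 6>3; P2→P gives 7>0; P3→X gives 7>4]
(B,P,X): not NE [P1→A gives 9>4; P2→R gives 7>4]
(B,P,Y): not NE [P2→R gives 9>8; P3→X gives 6>1]
(B,Q,X): not NE [P1→C gives 4>2; P2→R gives 7>1; P3→Y gives 7>6]
(B,Q,Y): not NE [P1→D gives 8>5; P2→R gives 9>5]
(B,R,X): not NE [P1→D gives 8>2]
(B,R,Y): not NE [P1→D gives 6>5; P3→X gives 7>0]
(C,P,X): not NE [P1→A gives 9>2; P2→R gives 7>3]
(C,P,Y): not NE [P1→B gives 9>6; P3→X gives 3>1]
(C,Q,X): not NE [P2→R gives 7>1]
(C,Q,Y): not NE [P2→P gives 3>2; P3→X gives 4>3]
(C,R,X): not NE [P1→D gives 8>5]
(C,R,Y): not NE [P1→D gives 6>2; P2→P gives 3>2; P3→X gives 5>0]
(D,P,X): not NE [P1→A gives 9>0; P2→Q gives 8>2; P3→Y gives 5>2]
(D,P,Y): not NE [P1→B gives 9>4; P2→R gives 6>3]
(D,Q,X): not NE [P1→C gives 4>3; P3→Y gives 4>0]
(D,Q,Y): not NE [P2→R gives 6>3]
(D,R,X): not NE [P2→Q gives 8>1]
(D,R,Y): not NE [P3→X gives 3>1]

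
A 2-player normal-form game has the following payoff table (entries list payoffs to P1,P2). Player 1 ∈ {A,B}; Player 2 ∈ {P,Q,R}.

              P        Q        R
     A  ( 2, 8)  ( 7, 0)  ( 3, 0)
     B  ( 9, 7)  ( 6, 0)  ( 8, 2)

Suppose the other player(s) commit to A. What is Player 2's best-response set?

u_2(P vs A) = 8
u_2(Q vs A) = 0
u_2(R vs A) = 0
max payoff 8 at {P}

P2 best: {P}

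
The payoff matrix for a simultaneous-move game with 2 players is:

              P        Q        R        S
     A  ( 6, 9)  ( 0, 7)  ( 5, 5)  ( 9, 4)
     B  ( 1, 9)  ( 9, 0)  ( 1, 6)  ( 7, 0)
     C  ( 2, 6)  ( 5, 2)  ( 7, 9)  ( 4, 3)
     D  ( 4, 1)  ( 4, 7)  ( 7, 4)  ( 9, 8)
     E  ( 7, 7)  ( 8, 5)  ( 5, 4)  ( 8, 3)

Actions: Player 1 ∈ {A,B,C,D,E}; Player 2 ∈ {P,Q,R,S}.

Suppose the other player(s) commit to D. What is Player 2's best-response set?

argmax u_2 = {S}

u_2(P vs D) = 1
u_2(Q vs D) = 7
u_2(R vs D) = 4
u_2(S vs D) = 8
max payoff 8 at {S}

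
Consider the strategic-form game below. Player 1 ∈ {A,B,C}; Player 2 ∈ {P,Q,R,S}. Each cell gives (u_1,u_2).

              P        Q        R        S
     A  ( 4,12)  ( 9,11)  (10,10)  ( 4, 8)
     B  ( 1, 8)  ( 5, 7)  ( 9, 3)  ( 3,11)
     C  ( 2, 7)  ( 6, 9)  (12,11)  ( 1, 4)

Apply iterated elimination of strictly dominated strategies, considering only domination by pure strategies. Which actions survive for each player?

P1 drop B (A beats it: P:4>1 Q:9>5 R:10>9 S:4>3)
P2 drop S (P beats it: A:12>8 C:7>4)
P1→{A,C} P2→{P,Q,R}

Remaining: P1:{A,C} P2:{P,Q,R}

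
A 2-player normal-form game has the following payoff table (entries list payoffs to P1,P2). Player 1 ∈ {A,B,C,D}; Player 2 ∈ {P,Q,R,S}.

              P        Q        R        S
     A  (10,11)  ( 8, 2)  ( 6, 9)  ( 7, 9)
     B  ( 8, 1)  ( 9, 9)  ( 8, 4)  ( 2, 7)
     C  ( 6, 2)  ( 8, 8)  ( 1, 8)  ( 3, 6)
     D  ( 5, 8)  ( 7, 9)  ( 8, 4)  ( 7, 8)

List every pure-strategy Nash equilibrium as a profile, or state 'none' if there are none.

NE set: (A,P), (B,Q)

(A,P): NE
(A,Q): not NE [P1→B gives 9>8; P2→P gives 11>2]
(A,R): not NE [P1→D gives 8>6; P2→P gives 11>9]
(A,S): not NE [P2→P gives 11>9]
(B,P): not NE [P1→A gives 10>8; P2→Q gives 9>1]
(B,Q): NE
(B,R): not NE [P2→Q gives 9>4]
(B,S): not NE [P1→D gives 7>2; P2→Q gives 9>7]
(C,P): not NE [P1→A gives 10>6; P2→R gives 8>2]
(C,Q): not NE [P1→B gives 9>8]
(C,R): not NE [P1→D gives 8>1]
(C,S): not NE [P1→D gives 7>3; P2→R gives 8>6]
(D,P): not NE [P1→A gives 10>5; P2→Q gives 9>8]
(D,Q): not NE [P1→B gives 9>7]
(D,R): not NE [P2→Q gives 9>4]
(D,S): not NE [P2→Q gives 9>8]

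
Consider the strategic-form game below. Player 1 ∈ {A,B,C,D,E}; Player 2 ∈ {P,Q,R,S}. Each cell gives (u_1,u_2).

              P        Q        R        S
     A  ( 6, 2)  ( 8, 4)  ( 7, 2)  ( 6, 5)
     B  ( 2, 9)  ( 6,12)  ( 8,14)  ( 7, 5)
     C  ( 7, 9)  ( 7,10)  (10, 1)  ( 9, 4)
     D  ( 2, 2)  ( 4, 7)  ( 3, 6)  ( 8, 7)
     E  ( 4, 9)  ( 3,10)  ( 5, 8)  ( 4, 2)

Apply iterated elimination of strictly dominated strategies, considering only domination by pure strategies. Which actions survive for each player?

Survivors P1:{A,C} P2:{Q,S}

P1 drop B (C beats it: P:7>2 Q:7>6 R:10>8 S:9>7)
P1 drop D (C beats it: P:7>2 Q:7>4 R:10>3 S:9>8)
P1 drop E (A beats it: P:6>4 Q:8>3 R:7>5 S:6>4)
P2 drop P (Q beats it: A:4>2 C:10>9)
P2 drop R (Q beats it: A:4>2 C:10>1)
P1→{A,C} P2→{Q,S}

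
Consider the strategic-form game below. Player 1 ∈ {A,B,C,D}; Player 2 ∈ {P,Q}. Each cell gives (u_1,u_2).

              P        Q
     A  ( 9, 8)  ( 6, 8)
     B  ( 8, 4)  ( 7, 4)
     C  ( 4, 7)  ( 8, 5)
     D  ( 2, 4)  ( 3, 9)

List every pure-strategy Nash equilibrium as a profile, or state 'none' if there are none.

(A,P): NE
(A,Q): not NE [P1→C gives 8>6]
(B,P): not NE [P1→A gives 9>8]
(B,Q): not NE [P1→C gives 8>7]
(C,P): not NE [P1→A gives 9>4]
(C,Q): not NE [P2→P gives 7>5]
(D,P): not NE [P1→A gives 9>2; P2→Q gives 9>4]
(D,Q): not NE [P1→C gives 8>3]

PSNE = {(A,P)}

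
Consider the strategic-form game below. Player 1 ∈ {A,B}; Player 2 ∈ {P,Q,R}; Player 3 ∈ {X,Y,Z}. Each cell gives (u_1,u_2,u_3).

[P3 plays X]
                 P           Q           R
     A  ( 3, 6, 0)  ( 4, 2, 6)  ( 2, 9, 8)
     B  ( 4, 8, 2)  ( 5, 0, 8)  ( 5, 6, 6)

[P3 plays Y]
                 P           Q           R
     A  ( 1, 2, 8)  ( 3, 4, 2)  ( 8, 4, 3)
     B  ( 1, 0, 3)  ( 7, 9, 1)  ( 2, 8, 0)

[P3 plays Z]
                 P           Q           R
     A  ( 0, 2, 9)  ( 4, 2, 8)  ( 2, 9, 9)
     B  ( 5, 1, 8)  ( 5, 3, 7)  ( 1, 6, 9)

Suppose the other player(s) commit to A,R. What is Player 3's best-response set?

u_3(X vs A,R) = 8
u_3(Y vs A,R) = 3
u_3(Z vs A,R) = 9
max payoff 9 at {Z}

argmax u_3 = {Z}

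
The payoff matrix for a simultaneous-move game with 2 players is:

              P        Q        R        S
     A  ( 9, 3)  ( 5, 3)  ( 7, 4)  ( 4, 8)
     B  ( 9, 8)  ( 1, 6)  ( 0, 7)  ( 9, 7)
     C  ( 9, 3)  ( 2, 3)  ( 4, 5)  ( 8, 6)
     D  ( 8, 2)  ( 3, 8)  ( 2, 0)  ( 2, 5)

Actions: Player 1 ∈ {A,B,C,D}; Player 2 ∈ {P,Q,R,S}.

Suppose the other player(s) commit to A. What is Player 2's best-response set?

argmax u_2 = {S}

u_2(P vs A) = 3
u_2(Q vs A) = 3
u_2(R vs A) = 4
u_2(S vs A) = 8
max payoff 8 at {S}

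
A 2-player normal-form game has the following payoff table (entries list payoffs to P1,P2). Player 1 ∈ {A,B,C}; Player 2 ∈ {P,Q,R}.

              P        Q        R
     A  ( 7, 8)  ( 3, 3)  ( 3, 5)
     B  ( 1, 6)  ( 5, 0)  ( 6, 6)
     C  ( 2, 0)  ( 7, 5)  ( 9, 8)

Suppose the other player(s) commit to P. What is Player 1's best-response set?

u_1(A vs P) = 7
u_1(B vs P) = 1
u_1(C vs P) = 2
max payoff 7 at {A}

argmax u_1 = {A}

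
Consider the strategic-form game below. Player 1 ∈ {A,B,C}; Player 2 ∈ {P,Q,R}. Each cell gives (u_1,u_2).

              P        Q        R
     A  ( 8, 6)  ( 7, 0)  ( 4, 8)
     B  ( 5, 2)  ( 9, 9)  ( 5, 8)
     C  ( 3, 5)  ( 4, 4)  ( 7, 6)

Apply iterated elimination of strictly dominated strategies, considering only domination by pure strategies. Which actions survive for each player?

P2 drop P (R beats it: A:8>6 B:8>2 C:6>5)
P1 drop A (B beats it: Q:9>7 R:5>4)
P1→{B,C} P2→{Q,R}

Survivors P1:{B,C} P2:{Q,R}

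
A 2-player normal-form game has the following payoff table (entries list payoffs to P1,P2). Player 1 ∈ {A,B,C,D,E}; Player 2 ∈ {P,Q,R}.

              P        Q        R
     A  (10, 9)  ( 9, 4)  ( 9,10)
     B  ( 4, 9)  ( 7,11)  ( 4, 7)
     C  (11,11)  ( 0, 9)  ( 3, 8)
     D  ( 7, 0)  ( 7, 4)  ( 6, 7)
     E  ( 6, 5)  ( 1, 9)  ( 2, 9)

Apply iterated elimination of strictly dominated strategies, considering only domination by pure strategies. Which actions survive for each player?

P1 drop B (A beats it: P:10>4 Q:9>7 R:9>4)
P1 drop D (A beats it: P:10>7 Q:9>7 R:9>6)
P1 drop E (A beats it: P:10>6 Q:9>1 R:9>2)
P2 drop Q (P beats it: A:9>4 C:11>9)
P1→{A,C} P2→{P,R}

Remaining: P1:{A,C} P2:{P,R}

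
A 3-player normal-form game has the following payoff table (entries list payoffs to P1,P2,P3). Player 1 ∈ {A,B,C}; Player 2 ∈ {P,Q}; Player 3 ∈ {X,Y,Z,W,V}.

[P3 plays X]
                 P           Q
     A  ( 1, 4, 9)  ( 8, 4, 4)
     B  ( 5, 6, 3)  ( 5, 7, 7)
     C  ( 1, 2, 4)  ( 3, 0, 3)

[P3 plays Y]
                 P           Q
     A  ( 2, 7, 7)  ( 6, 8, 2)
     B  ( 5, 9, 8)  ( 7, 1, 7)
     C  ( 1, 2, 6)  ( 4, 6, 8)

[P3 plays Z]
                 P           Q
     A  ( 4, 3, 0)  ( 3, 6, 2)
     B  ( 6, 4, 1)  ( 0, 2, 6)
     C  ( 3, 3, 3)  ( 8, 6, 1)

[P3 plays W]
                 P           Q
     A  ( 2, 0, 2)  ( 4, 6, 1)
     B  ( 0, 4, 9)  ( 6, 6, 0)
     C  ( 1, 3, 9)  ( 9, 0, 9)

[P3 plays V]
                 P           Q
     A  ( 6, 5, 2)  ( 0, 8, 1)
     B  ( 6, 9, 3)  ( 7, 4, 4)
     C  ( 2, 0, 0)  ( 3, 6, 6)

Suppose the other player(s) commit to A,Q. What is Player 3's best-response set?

BR_3 = {X}

u_3(X vs A,Q) = 4
u_3(Y vs A,Q) = 2
u_3(Z vs A,Q) = 2
u_3(W vs A,Q) = 1
u_3(V vs A,Q) = 1
max payoff 4 at {X}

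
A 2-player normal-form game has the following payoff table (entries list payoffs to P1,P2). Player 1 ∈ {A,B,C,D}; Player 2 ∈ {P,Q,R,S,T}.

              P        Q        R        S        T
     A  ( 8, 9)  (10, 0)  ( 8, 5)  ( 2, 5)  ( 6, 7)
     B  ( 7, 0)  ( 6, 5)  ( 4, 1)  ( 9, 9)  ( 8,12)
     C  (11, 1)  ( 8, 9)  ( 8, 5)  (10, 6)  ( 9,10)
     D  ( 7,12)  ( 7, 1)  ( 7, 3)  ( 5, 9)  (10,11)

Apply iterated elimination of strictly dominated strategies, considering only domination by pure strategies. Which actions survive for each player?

Survivors P1:{C,D} P2:{P,T}

P1 drop B (C beats it: P:11>7 Q:8>6 R:8>4 S:10>9 T:9>8)
P2 drop Q (T beats it: A:7>0 C:10>9 D:11>1)
P2 drop R (T beats it: A:7>5 C:10>5 D:11>3)
P1 drop A (C beats it: P:11>8 S:10>2 T:9>6)
P2 drop S (T beats it: C:10>6 D:11>9)
P1→{C,D} P2→{P,T}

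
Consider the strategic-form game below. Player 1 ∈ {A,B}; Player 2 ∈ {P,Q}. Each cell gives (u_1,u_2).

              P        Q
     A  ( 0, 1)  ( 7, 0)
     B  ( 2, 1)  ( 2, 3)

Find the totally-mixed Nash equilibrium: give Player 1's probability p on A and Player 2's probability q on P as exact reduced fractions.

P1 indiff ⇒ q·0+(1-q)·7 = q·2+(1-q)·2 ⇒ q(-2) = (1-q)(-5) ⇒ q = 5/7
P2 indiff ⇒ p·1+(1-p)·1 = p·0+(1-p)·3 ⇒ p(1) = (1-p)(2) ⇒ p = 2/3

p=2/3, q=5/7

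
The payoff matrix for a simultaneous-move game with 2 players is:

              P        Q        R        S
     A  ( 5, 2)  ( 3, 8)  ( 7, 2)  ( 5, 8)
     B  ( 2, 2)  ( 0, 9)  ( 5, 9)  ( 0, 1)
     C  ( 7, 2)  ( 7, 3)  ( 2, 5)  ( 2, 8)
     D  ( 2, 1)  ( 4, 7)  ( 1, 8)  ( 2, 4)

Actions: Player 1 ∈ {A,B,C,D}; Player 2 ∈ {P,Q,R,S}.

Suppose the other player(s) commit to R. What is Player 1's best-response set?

P1 best: {A}

u_1(A vs R) = 7
u_1(B vs R) = 5
u_1(C vs R) = 2
u_1(D vs R) = 1
max payoff 7 at {A}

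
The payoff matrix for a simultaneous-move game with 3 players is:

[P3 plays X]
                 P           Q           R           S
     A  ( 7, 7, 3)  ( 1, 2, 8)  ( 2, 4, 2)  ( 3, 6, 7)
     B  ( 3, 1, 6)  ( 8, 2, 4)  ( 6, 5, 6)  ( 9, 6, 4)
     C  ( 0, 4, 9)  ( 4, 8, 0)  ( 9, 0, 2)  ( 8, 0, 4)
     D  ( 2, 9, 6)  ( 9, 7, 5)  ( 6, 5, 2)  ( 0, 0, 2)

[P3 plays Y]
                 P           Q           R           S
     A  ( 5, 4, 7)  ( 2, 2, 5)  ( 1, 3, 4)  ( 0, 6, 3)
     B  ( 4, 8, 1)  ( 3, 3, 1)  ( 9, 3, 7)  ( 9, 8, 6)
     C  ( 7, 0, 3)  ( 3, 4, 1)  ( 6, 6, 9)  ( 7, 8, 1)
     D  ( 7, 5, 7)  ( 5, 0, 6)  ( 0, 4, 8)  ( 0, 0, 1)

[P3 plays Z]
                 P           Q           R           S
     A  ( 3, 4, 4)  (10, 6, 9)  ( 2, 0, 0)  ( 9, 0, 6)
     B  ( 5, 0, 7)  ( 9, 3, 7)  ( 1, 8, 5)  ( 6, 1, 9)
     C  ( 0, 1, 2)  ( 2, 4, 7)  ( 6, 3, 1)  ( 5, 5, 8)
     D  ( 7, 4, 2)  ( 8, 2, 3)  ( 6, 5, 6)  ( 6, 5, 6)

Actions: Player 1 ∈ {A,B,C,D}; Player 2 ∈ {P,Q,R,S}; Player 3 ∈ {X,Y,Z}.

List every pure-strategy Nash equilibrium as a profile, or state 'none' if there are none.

(A,P,X): not NE [P3→Y gives 7>3]
(A,P,Y): not NE [P1→D gives 7>5; P2→S gives 6>4]
(A,P,Z): not NE [P1→D gives 7>3; P2→Q gives 6>4; P3→Y gives 7>4]
(A,Q,X): not NE [P1→D gives 9>1; P2→P gives 7>2; P3→Z gives 9>8]
(A,Q,Y): not NE [P1→D gives 5>2; P2→S gives 6>2; P3→Z gives 9>5]
(A,Q,Z): NE
(A,R,X): not NE [P1→C gives 9>2; P2→P gives 7>4; P3→Y gives 4>2]
(A,R,Y): not NE [P1→B gives 9>1; P2→S gives 6>3]
(A,R,Z): not NE [P1→D gives 6>2; P2→Q gives 6>0; P3→Y gives 4>0]
(A,S,X): not NE [P1→B gives 9>3; P2→P gives 7>6]
(A,S,Y): not NE [P1→B gives 9>0; P3→X gives 7>3]
(A,S,Z): not NE [P2→Q gives 6>0; P3→X gives 7>6]
(B,P,X): not NE [P1→A gives 7>3; P2→S gives 6>1; P3→Z gives 7>6]
(B,P,Y): not NE [P1→D gives 7>4; P3→Z gives 7>1]
(B,P,Z): not NE [P1→D gives 7>5; P2→R gives 8>0]
(B,Q,X): not NE [P1→D gives 9>8; P2→S gives 6>2; P3→Z gives 7>4]
(B,Q,Y): not NE [P1→D gives 5>3; P2→S gives 8>3; P3→Z gives 7>1]
(B,Q,Z): not NE [P1→A gives 10>9; P2→R gives 8>3]
(B,R,X): not NE [P1→C gives 9>6; P2→S gives 6>5; P3→Y gives 7>6]
(B,R,Y): not NE [P2→S gives 8>3]
(B,R,Z): not NE [P1→D gives 6>1; P3→Y gives 7>5]
(B,S,X): not NE [P3→Z gives 9>4]
(B,S,Y): not NE [P3→Z gives 9>6]
(B,S,Z): not NE [P1→A gives 9>6; P2→R gives 8>1]
(C,P,X): not NE [P1→A gives 7>0; P2→Q gives 8>4]
(C,P,Y): not NE [P2→S gives 8>0; P3→X gives 9>3]
(C,P,Z): not NE [P1→D gives 7>0; P2→S gives 5>1; P3→X gives 9>2]
(C,Q,X): not NE [P1→D gives 9>4; P3→Z gives 7>0]
(C,Q,Y): not NE [P1→D gives 5>3; P2→S gives 8>4; P3→Z gives 7>1]
(C,Q,Z): not NE [P1→A gives 10>2; P2→S gives 5>4]
(C,R,X): not NE [P2→Q gives 8>0; P3→Y gives 9>2]
(C,R,Y): not NE [P1→B gives 9>6; P2→S gives 8>6]
(C,R,Z): not NE [P2→S gives 5>3; P3→Y gives 9>1]
(C,S,X): not NE [P1→B gives 9>8; P2→Q gives 8>0; P3→Z gives 8>4]
(C,S,Y): not NE [P1→B gives 9>7; P3→Z gives 8>1]
(C,S,Z): not NE [P1→A gives 9>5]
(D,P,X): not NE [P1→A gives 7>2; P3→Y gives 7>6]
(D,P,Y): NE
(D,P,Z): not NE [P2→S gives 5>4; P3→Y gives 7>2]
(D,Q,X): not NE [P2→P gives 9>7; P3→Y gives 6>5]
(D,Q,Y): not NE [P2→P gives 5>0]
(D,Q,Z): not NE [P1→A gives 10>8; P2→S gives 5>2; P3→Y gives 6>3]
(D,R,X): not NE [P1→C gives 9>6; P2→P gives 9>5; P3→Y gives 8>2]
(D,R,Y): not NE [P1→B gives 9>0; P2→P gives 5>4]
(D,R,Z): not NE [P3→Y gives 8>6]
(D,S,X): not NE [P1→B gives 9>0; P2→P gives 9>0; P3→Z gives 6>2]
(D,S,Y): not NE [P1→B gives 9>0; P2→P gives 5>0; P3→Z gives 6>1]
(D,S,Z): not NE [P1→A gives 9>6]

Nash profiles: (A,Q,Z), (D,P,Y)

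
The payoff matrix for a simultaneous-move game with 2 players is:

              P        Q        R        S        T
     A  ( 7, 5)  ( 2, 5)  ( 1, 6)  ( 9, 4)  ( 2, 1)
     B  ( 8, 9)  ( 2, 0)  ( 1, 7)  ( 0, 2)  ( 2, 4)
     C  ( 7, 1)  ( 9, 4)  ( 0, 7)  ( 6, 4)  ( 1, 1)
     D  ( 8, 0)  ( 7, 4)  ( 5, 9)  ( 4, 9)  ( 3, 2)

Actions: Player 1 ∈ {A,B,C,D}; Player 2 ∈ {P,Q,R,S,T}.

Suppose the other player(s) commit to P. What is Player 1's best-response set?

u_1(A vs P) = 7
u_1(B vs P) = 8
u_1(C vs P) = 7
u_1(D vs P) = 8
max payoff 8 at {B,D}

BR_1 = {B,D}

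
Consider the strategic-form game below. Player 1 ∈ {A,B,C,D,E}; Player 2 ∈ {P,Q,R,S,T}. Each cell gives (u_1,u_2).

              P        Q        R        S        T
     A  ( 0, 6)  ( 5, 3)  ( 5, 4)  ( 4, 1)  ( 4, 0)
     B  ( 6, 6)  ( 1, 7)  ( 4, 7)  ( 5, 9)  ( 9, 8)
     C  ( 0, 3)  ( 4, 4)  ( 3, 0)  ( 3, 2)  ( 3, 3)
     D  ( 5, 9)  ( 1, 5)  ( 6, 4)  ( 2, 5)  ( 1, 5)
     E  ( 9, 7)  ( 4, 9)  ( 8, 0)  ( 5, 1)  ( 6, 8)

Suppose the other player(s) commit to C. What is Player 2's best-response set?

u_2(P vs C) = 3
u_2(Q vs C) = 4
u_2(R vs C) = 0
u_2(S vs C) = 2
u_2(T vs C) = 3
max payoff 4 at {Q}

BR_2 = {Q}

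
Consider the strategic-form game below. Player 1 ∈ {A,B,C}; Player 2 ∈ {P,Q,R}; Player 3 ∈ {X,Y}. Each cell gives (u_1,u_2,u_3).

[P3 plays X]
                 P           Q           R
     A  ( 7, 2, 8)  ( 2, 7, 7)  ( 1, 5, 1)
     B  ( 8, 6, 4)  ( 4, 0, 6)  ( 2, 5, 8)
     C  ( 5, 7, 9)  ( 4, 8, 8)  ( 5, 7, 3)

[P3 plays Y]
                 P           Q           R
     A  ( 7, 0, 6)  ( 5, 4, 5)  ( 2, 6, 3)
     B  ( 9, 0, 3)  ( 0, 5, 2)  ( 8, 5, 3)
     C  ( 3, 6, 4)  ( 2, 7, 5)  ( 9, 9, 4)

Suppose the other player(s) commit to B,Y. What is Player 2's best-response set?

u_2(P vs B,Y) = 0
u_2(Q vs B,Y) = 5
u_2(R vs B,Y) = 5
max payoff 5 at {Q,R}

argmax u_2 = {Q,R}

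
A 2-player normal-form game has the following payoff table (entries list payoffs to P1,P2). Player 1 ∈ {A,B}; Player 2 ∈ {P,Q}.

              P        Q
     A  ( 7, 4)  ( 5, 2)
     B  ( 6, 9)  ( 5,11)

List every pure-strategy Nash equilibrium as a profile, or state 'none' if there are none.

(A,P): NE
(A,Q): not NE [P2→P gives 4>2]
(B,P): not NE [P1→A gives 7>6; P2→Q gives 11>9]
(B,Q): NE

PSNE = {(A,P), (B,Q)}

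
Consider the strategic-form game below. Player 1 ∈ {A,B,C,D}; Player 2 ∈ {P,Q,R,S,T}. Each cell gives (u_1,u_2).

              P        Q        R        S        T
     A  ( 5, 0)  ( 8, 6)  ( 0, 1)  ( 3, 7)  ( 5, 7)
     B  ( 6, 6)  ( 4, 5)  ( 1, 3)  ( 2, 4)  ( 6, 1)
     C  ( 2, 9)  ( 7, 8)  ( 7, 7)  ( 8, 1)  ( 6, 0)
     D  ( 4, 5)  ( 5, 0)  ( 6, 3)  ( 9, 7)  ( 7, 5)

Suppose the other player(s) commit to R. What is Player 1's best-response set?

u_1(A vs R) = 0
u_1(B vs R) = 1
u_1(C vs R) = 7
u_1(D vs R) = 6
max payoff 7 at {C}

BR_1 = {C}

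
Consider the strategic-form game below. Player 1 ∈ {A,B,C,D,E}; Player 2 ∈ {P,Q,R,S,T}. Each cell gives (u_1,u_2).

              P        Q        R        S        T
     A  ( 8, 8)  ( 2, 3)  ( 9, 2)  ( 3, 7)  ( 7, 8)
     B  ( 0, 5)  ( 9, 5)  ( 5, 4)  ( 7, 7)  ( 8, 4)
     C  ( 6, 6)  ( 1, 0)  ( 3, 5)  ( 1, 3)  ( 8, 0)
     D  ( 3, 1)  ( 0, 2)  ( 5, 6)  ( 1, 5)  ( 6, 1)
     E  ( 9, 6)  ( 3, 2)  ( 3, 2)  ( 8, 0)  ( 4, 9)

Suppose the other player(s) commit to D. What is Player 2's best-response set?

u_2(P vs D) = 1
u_2(Q vs D) = 2
u_2(R vs D) = 6
u_2(S vs D) = 5
u_2(T vs D) = 1
max payoff 6 at {R}

P2 best: {R}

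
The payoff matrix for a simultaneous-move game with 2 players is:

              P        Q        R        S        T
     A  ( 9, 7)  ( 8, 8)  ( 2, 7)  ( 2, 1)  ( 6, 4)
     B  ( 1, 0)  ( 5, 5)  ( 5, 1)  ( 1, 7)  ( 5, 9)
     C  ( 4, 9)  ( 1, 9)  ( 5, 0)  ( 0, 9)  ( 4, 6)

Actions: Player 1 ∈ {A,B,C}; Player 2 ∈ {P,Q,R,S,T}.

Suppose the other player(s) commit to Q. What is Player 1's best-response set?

u_1(A vs Q) = 8
u_1(B vs Q) = 5
u_1(C vs Q) = 1
max payoff 8 at {A}

argmax u_1 = {A}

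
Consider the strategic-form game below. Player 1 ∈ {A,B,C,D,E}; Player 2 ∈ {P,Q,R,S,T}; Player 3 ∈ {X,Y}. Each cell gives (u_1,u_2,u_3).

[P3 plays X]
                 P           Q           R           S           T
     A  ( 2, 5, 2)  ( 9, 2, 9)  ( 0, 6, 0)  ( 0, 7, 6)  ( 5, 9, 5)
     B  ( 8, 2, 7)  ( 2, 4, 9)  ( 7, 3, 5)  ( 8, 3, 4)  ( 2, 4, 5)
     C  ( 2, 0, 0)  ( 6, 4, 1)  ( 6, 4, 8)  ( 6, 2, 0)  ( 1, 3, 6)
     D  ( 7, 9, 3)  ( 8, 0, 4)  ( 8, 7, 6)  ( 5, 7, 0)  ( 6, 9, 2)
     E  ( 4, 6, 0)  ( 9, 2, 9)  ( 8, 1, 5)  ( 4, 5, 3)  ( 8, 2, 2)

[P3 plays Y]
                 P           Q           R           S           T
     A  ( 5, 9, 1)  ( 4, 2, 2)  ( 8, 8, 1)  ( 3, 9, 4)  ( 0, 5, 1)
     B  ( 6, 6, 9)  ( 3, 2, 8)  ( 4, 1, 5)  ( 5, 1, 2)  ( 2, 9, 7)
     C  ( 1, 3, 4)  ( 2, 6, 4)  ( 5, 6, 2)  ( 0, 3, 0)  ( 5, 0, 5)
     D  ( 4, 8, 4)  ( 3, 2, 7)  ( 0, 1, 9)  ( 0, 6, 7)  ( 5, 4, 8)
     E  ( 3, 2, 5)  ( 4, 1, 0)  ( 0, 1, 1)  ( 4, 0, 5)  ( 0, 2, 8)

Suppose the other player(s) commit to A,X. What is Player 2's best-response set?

argmax u_2 = {T}

u_2(P vs A,X) = 5
u_2(Q vs A,X) = 2
u_2(R vs A,X) = 6
u_2(S vs A,X) = 7
u_2(T vs A,X) = 9
max payoff 9 at {T}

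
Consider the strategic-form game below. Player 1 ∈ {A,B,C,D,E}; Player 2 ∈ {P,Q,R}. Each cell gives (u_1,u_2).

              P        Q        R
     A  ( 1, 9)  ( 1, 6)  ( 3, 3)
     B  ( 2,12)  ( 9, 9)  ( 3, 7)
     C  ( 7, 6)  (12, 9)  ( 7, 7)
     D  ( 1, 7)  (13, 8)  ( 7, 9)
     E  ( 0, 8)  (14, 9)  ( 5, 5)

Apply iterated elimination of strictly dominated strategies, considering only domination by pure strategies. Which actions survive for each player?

P1 drop A (C beats it: P:7>1 Q:12>1 R:7>3)
P1 drop B (C beats it: P:7>2 Q:12>9 R:7>3)
P2 drop P (Q beats it: C:9>6 D:8>7 E:9>8)
P1→{C,D,E} P2→{Q,R}

IESDS → P1:{C,D,E} P2:{Q,R}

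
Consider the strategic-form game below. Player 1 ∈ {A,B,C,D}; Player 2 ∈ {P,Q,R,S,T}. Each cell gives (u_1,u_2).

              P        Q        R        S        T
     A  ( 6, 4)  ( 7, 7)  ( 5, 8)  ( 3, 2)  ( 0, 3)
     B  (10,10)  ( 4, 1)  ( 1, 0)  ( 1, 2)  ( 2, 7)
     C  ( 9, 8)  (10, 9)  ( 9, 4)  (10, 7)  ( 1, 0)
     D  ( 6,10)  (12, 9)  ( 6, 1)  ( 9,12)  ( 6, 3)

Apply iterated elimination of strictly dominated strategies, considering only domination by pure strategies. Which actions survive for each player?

Survivors P1:{B,C,D} P2:{P,Q,S}

P1 drop A (C beats it: P:9>6 Q:10>7 R:9>5 S:10>3 T:1>0)
P2 drop R (P beats it: B:10>0 C:8>4 D:10>1)
P2 drop T (P beats it: B:10>7 C:8>0 D:10>3)
P1→{B,C,D} P2→{P,Q,S}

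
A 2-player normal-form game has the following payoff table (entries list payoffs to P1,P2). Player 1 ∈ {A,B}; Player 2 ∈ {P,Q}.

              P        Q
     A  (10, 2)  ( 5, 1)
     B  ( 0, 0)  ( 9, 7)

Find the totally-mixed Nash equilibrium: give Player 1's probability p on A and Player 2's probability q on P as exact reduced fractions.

P1 indiff ⇒ q·10+(1-q)·5 = q·0+(1-q)·9 ⇒ q(10) = (1-q)(4) ⇒ q = 2/7
P2 indiff ⇒ p·2+(1-p)·0 = p·1+(1-p)·7 ⇒ p(1) = (1-p)(7) ⇒ p = 7/8

P1 mixes 7/8 on A; P2 mixes 2/7 on P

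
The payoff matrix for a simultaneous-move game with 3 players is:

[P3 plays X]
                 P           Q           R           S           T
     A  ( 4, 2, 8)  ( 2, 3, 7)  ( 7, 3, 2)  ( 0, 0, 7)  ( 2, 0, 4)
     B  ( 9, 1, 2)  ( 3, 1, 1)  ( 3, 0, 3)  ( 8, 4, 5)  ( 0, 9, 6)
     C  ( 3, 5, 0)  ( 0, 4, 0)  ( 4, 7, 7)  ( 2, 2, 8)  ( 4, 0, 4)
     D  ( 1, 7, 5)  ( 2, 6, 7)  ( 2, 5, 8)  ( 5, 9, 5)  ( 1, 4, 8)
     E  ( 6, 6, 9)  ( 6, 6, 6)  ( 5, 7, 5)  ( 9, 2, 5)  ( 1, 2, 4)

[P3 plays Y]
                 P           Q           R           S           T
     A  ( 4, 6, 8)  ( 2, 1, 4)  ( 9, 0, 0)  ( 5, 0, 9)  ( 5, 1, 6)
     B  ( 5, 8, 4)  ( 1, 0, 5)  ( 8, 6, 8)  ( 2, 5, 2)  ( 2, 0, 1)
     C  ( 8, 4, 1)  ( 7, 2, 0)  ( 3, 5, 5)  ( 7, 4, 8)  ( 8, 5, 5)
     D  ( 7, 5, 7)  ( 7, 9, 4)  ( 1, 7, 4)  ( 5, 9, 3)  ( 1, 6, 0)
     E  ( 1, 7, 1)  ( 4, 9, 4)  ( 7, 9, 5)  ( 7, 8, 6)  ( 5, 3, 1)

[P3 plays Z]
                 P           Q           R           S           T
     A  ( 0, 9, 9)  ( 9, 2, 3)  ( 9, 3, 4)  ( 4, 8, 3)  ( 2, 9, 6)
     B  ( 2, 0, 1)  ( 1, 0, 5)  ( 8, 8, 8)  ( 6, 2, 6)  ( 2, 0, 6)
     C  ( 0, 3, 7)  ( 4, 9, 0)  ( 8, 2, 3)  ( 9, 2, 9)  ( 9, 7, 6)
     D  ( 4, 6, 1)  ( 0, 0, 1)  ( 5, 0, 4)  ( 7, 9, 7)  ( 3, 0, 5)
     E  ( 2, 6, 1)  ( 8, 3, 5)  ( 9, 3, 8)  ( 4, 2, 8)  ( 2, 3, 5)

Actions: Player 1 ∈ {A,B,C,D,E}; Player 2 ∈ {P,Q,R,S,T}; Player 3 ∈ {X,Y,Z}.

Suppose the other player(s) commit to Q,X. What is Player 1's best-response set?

P1 best: {E}

u_1(A vs Q,X) = 2
u_1(B vs Q,X) = 3
u_1(C vs Q,X) = 0
u_1(D vs Q,X) = 2
u_1(E vs Q,X) = 6
max payoff 6 at {E}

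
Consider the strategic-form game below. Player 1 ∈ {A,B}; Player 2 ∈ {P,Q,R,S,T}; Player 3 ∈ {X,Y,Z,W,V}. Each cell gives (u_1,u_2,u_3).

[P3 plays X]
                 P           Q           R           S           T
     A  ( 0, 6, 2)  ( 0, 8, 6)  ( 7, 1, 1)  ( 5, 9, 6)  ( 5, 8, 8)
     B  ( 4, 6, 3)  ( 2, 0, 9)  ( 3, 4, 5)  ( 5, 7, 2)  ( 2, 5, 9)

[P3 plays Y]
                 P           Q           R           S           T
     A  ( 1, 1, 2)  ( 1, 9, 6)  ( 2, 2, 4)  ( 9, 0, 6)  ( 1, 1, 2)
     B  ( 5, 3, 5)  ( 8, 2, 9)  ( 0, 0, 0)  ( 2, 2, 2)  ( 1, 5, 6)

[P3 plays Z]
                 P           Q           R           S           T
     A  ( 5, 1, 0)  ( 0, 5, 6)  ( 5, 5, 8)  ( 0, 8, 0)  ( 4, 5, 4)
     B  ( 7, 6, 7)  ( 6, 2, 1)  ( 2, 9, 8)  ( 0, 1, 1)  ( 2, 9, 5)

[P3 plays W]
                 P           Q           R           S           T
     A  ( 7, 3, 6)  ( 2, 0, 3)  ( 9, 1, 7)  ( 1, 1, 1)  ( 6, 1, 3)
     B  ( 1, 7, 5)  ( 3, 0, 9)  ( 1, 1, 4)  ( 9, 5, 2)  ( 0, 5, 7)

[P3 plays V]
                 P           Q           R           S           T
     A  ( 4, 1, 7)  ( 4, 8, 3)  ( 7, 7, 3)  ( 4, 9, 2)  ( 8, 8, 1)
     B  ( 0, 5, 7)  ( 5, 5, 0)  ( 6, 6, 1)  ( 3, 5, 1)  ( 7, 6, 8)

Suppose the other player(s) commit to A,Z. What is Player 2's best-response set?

u_2(P vs A,Z) = 1
u_2(Q vs A,Z) = 5
u_2(R vs A,Z) = 5
u_2(S vs A,Z) = 8
u_2(T vs A,Z) = 5
max payoff 8 at {S}

argmax u_2 = {S}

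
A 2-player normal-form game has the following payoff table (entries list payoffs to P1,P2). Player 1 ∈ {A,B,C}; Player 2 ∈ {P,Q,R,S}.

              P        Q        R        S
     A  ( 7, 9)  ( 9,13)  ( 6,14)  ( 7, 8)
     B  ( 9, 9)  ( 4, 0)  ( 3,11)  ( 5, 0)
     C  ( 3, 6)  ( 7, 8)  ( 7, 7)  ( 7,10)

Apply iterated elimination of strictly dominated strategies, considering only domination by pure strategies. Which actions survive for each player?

P2 drop P (R beats it: A:14>9 B:11>9 C:7>6)
P1 drop B (A beats it: Q:9>4 R:6>3 S:7>5)
P1→{A,C} P2→{Q,R,S}

Remaining: P1:{A,C} P2:{Q,R,S}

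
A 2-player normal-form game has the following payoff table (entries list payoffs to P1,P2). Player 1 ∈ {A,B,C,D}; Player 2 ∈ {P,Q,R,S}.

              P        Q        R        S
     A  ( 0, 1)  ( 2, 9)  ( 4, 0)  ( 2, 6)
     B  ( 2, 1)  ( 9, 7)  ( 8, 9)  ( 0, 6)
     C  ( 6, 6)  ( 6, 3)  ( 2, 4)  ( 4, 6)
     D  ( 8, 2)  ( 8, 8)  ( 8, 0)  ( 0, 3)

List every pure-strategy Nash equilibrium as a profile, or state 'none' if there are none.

Nash profiles: (B,R), (C,S)

(A,P): not NE [P1→D gives 8>0; P2→Q gives 9>1]
(A,Q): not NE [P1→B gives 9>2]
(A,R): not NE [P1→D gives 8>4; P2→Q gives 9>0]
(A,S): not NE [P1→C gives 4>2; P2→Q gives 9>6]
(B,P): not NE [P1→D gives 8>2; P2→R gives 9>1]
(B,Q): not NE [P2→R gives 9>7]
(B,R): NE
(B,S): not NE [P1→C gives 4>0; P2→R gives 9>6]
(C,P): not NE [P1→D gives 8>6]
(C,Q): not NE [P1→B gives 9>6; P2→S gives 6>3]
(C,R): not NE [P1→D gives 8>2; P2→S gives 6>4]
(C,S): NE
(D,P): not NE [P2→Q gives 8>2]
(D,Q): not NE [P1→B gives 9>8]
(D,R): not NE [P2→Q gives 8>0]
(D,S): not NE [P1→C gives 4>0; P2→Q gives 8>3]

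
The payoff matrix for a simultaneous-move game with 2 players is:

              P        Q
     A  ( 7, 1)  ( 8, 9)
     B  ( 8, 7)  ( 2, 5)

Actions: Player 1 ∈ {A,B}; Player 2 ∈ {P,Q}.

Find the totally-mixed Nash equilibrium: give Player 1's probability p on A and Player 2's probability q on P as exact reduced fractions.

p=1/5, q=6/7

P1 indiff ⇒ q·7+(1-q)·8 = q·8+(1-q)·2 ⇒ q(-1) = (1-q)(-6) ⇒ q = 6/7
P2 indiff ⇒ p·1+(1-p)·7 = p·9+(1-p)·5 ⇒ p(-8) = (1-p)(-2) ⇒ p = 1/5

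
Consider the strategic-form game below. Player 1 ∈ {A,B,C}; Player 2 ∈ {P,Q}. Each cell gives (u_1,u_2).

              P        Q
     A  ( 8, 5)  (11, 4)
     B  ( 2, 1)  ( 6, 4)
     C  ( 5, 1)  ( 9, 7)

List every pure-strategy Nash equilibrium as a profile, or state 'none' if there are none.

Nash profiles: (A,P)

(A,P): NE
(A,Q): not NE [P2→P gives 5>4]
(B,P): not NE [P1→A gives 8>2; P2→Q gives 4>1]
(B,Q): not NE [P1→A gives 11>6]
(C,P): not NE [P1→A gives 8>5; P2→Q gives 7>1]
(C,Q): not NE [P1→A gives 11>9]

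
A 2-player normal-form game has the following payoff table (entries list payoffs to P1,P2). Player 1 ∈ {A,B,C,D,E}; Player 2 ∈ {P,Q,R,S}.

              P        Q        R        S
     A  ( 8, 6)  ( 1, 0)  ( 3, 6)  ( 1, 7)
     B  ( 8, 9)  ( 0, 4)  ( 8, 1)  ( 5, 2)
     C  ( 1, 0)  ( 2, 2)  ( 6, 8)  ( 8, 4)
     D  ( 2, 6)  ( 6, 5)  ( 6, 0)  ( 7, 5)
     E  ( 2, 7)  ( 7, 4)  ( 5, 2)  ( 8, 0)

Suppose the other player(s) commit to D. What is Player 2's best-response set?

u_2(P vs D) = 6
u_2(Q vs D) = 5
u_2(R vs D) = 0
u_2(S vs D) = 5
max payoff 6 at {P}

argmax u_2 = {P}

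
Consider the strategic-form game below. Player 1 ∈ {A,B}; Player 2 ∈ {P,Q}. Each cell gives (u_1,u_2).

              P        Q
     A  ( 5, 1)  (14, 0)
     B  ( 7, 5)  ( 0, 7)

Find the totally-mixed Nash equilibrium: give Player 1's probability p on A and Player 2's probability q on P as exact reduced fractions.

p=2/3, q=7/8

P1 indiff ⇒ q·5+(1-q)·14 = q·7+(1-q)·0 ⇒ q(-2) = (1-q)(-14) ⇒ q = 7/8
P2 indiff ⇒ p·1+(1-p)·5 = p·0+(1-p)·7 ⇒ p(1) = (1-p)(2) ⇒ p = 2/3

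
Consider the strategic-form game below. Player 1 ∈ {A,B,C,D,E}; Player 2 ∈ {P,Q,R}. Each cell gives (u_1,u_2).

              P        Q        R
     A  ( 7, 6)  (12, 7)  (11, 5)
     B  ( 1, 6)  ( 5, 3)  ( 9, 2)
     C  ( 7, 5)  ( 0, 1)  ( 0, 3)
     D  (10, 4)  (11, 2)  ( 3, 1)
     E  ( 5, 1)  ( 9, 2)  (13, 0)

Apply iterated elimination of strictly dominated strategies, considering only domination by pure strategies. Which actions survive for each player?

P1 drop B (A beats it: P:7>1 Q:12>5 R:11>9)
P1 drop C (D beats it: P:10>7 Q:11>0 R:3>0)
P2 drop R (P beats it: A:6>5 D:4>1 E:1>0)
P1 drop E (A beats it: P:7>5 Q:12>9)
P1→{A,D} P2→{P,Q}

Survivors P1:{A,D} P2:{P,Q}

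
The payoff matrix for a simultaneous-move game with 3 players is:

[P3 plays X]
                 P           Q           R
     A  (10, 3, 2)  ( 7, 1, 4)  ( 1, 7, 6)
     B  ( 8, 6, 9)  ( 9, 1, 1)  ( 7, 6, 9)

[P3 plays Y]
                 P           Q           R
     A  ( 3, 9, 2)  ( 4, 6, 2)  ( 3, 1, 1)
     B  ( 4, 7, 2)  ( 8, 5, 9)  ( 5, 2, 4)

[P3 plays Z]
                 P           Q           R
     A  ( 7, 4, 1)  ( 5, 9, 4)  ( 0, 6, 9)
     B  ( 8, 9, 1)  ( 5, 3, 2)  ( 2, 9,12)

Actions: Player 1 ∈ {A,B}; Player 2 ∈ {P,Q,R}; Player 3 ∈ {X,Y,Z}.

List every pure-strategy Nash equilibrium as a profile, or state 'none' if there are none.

(A,P,X): not NE [P2→R gives 7>3]
(A,P,Y): not NE [P1→B gives 4>3]
(A,P,Z): not NE [P1→B gives 8>7; P2→Q gives 9>4; P3→Y gives 2>1]
(A,Q,X): not NE [P1→B gives 9>7; P2→R gives 7>1]
(A,Q,Y): not NE [P1→B gives 8>4; P2→P gives 9>6; P3→Z gives 4>2]
(A,Q,Z): NE
(A,R,X): not NE [P1→B gives 7>1; P3→Z gives 9>6]
(A,R,Y): not NE [P1→B gives 5>3; P2→P gives 9>1; P3→Z gives 9>1]
(A,R,Z): not NE [P1→B gives 2>0; P2→Q gives 9>6]
(B,P,X): not NE [P1→A gives 10>8]
(B,P,Y): not NE [P3→X gives 9>2]
(B,P,Z): not NE [P3→X gives 9>1]
(B,Q,X): not NE [P2→R gives 6>1; P3→Y gives 9>1]
(B,Q,Y): not NE [P2→P gives 7>5]
(B,Q,Z): not NE [P2→R gives 9>3; P3→Y gives 9>2]
(B,R,X): not NE [P3→Z gives 12>9]
(B,R,Y): not NE [P2→P gives 7>2; P3→Z gives 12>4]
(B,R,Z): NE

NE set: (A,Q,Z), (B,R,Z)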